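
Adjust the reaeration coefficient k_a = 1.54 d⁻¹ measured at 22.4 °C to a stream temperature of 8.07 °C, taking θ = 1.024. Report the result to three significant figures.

k_a ≈ 1.10 d⁻¹

k_a(T₂) = k_a(T₁) · θ^(T₂−T₁) = 1.54 × 1.024^(8.07−22.4)
= 1.54 × 1.024^-14.3 = 1.54 × 0.7119 = 1.096 d⁻¹.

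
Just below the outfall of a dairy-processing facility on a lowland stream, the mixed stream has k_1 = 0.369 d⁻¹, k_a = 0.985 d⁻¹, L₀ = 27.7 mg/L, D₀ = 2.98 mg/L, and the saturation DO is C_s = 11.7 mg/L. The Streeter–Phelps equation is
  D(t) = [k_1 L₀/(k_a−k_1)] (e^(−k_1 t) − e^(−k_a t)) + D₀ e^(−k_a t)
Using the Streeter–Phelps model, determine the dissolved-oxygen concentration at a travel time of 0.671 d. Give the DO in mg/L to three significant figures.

k_1 L₀/(k_a−k_1) = 0.369×27.7/(0.985−0.369) = 10.22/0.6160 = 16.59 mg/L.
e^(−k_1 t) = e^(−0.369×0.6710) = 0.7807; e^(−k_a t) = e^(−0.985×0.6710) = 0.5164.
D = 16.59 × (0.7807 − 0.5164) + 2.98 × 0.5164 = 4.386 + 1.539 = 5.924 mg/L.
DO = C_s − D = 11.7 − 5.924 = 5.776 mg/L.

DO ≈ 5.78 mg/L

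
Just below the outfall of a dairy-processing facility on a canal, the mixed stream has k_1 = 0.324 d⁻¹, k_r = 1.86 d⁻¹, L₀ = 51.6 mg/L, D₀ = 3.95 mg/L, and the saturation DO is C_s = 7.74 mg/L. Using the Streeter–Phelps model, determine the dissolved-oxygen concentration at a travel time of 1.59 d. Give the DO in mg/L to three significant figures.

k_1 L₀/(k_r−k_1) = 0.324×51.6/(1.86−0.324) = 16.72/1.536 = 10.88 mg/L.
e^(−k_1 t) = e^(−0.324×1.590) = 0.5974; e^(−k_r t) = e^(−1.86×1.590) = 0.05195.
D = 10.88 × (0.5974 − 0.05195) + 3.95 × 0.05195 = 5.937 + 0.2052 = 6.142 mg/L.
DO = C_s − D = 7.74 − 6.142 = 1.598 mg/L.

DO ≈ 1.60 mg/L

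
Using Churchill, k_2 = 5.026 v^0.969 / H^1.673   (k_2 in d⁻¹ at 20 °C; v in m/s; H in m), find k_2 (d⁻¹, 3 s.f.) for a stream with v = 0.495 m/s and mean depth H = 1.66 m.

k_2 = 5.026 × 0.495^0.969 / 1.66^1.673 = 5.026 × 0.5059 / 2.335 = 1.089 d⁻¹.

k_2 ≈ 1.09 d⁻¹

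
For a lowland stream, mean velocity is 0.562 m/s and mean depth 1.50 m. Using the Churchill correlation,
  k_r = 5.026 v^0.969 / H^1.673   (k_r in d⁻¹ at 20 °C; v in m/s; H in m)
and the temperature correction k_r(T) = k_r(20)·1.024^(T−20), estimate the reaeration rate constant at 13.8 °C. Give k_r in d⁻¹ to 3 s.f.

k_r ≈ 1.26 d⁻¹

k_r(20) = 5.026 × 0.562^0.969 / 1.50^1.673 = 5.026 × 0.5721 / 1.971 = 1.459 d⁻¹.
k_r(13.8) = 1.459 × 1.024^(13.8−20) = 1.459 × 0.8633 = 1.260 d⁻¹.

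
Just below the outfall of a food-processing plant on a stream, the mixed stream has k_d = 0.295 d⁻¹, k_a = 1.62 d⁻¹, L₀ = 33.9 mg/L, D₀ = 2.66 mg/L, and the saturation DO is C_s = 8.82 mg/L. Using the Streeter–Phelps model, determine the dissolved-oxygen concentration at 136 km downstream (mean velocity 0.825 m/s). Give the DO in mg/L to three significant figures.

DO ≈ 4.74 mg/L

Travel time t = x/v = 136 km / (0.825 m/s) = 136000 m / 0.825 m/s = 164800 s = 1.908 d.
k_d L₀/(k_a−k_d) = 0.295×33.9/(1.62−0.295) = 10.00/1.325 = 7.548 mg/L.
e^(−k_d t) = e^(−0.295×1.908) = 0.5696; e^(−k_a t) = e^(−1.62×1.908) = 0.04546.
D = 7.548 × (0.5696 − 0.04546) + 2.66 × 0.04546 = 3.956 + 0.1209 = 4.077 mg/L.
DO = C_s − D = 8.82 − 4.077 = 4.743 mg/L.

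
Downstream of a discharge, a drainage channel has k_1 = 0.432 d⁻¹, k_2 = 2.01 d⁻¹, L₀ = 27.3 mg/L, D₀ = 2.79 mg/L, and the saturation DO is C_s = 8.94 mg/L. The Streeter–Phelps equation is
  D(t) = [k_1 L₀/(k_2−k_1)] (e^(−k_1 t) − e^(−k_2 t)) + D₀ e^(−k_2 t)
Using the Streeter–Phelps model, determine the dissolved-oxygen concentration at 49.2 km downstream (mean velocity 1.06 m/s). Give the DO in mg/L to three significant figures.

DO ≈ 4.61 mg/L

Travel time t = x/v = 49.2 km / (1.06 m/s) = 49200 m / 1.06 m/s = 46420 s = 0.5372 d.
k_1 L₀/(k_2−k_1) = 0.432×27.3/(2.01−0.432) = 11.79/1.578 = 7.474 mg/L.
e^(−k_1 t) = e^(−0.432×0.5372) = 0.7929; e^(−k_2 t) = e^(−2.01×0.5372) = 0.3397.
D = 7.474 × (0.7929 − 0.3397) + 2.79 × 0.3397 = 3.387 + 0.9477 = 4.335 mg/L.
DO = C_s − D = 8.94 − 4.335 = 4.605 mg/L.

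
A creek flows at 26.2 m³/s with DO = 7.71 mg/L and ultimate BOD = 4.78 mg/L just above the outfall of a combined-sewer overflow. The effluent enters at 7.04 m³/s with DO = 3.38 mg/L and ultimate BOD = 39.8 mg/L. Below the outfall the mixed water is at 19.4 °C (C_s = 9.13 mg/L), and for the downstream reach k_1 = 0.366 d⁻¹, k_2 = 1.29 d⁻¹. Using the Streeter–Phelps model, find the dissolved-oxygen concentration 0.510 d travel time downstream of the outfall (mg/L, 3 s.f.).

Mixed DO = (26.2×7.71 + 7.04×3.38)/(26.2+7.04) = 225.8/33.24 = 6.793 mg/L.
Mixed L₀ = (26.2×4.78 + 7.04×39.8)/(33.24) = 405.4/33.24 = 12.20 mg/L.
Initial deficit D₀ = C_s − DO₀ = 9.13 − 6.793 = 2.337 mg/L.
D(0.510) = [0.366×12.20/(1.29−0.366)](e^(−0.366×0.510) − e^(−1.29×0.510)) + 2.337 e^(−1.29×0.510)
= 4.831 × (0.8297 − 0.5179) + 2.337 × 0.5179 = 2.717 mg/L.
DO = 9.13 − 2.717 = 6.413 mg/L.

DO ≈ 6.41 mg/L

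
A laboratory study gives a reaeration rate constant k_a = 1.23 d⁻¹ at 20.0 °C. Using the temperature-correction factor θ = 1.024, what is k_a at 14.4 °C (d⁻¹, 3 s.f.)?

k_a(T₂) = k_a(T₁) · θ^(T₂−T₁) = 1.23 × 1.024^(14.4−20.0)
= 1.23 × 1.024^-5.60 = 1.23 × 0.8756 = 1.077 d⁻¹.

k_a ≈ 1.08 d⁻¹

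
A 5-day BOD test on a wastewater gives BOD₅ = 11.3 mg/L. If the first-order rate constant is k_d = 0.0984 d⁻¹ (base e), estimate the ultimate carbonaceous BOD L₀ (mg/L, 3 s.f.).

L₀ ≈ 29.1 mg/L

BOD₅ = L₀(1 − e^(−5k_d)) ⇒ L₀ = BOD₅ / (1 − e^(−5×0.0984))
= 11.3 / (1 − 0.6114) = 11.3 / 0.3886 = 29.08 mg/L.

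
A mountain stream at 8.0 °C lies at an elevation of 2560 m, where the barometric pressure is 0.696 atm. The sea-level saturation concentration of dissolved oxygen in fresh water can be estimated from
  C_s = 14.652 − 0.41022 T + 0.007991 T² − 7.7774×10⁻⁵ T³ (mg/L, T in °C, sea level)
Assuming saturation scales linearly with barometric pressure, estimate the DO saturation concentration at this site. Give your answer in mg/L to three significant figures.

At sea level: C_s = 14.652 − 0.41022×8.0 + 0.007991×8.0² − 7.7774×10⁻⁵×8.0³ = 11.84 mg/L.
Pressure correction: C_s' = 11.84 × 0.696 = 8.242 mg/L.

C_s ≈ 8.24 mg/L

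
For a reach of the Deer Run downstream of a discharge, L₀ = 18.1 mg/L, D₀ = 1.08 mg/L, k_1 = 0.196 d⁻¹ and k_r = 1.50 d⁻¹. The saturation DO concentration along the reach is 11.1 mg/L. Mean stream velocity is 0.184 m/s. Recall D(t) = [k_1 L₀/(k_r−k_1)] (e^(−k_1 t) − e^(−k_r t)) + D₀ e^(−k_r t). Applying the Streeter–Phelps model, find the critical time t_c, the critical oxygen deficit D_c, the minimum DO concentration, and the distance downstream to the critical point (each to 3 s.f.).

At the critical point dD/dt = 0, so k_1 L₀ e^(−k_1 t) = k_r D. Substituting D(t) from the Streeter–Phelps equation and solving for t gives
t_c = ln[(k_r/k_1)(1 − D₀(k_r−k_1)/(k_1 L₀))] / (k_r−k_1).
Here k_r−k_1 = 1.304 d⁻¹ and 1 − D₀(k_r−k_1)/(k_1 L₀) = 1 − 1.08×1.304/(0.196×18.1) = 0.6030, so
t_c = ln(7.653 × 0.6030) / 1.304 = 1.529 / 1.304 = 1.173 d.
L(t_c) = L₀ e^(−k_1 t_c) = 18.1 × 0.7946 = 14.38 mg/L, and at the critical point k_r D_c = k_1 L, so D_c = (0.196/1.50) × 14.38 = 1.879 mg/L.
Minimum DO = C_s − D_c = 11.1 − 1.879 = 9.221 mg/L.
x_c = v t_c = 0.184 m/s × 1.173 d × 86400 s/d = 18640 m ≈ 18.6 km.

t_c ≈ 1.17 d; D_c ≈ 1.88 mg/L; min DO ≈ 9.22 mg/L; x_c ≈ 18.6 km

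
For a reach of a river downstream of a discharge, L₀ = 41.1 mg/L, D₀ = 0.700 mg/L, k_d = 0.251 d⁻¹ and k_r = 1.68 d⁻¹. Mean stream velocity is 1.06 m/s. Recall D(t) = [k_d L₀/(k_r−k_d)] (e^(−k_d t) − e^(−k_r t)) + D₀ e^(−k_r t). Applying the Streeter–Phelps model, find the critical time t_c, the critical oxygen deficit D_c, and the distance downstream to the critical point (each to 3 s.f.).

t_c ≈ 1.26 d; D_c ≈ 4.48 mg/L; x_c ≈ 115 km

At the critical point dD/dt = 0, so k_d L₀ e^(−k_d t) = k_r D. Substituting D(t) from the Streeter–Phelps equation and solving for t gives
t_c = ln[(k_r/k_d)(1 − D₀(k_r−k_d)/(k_d L₀))] / (k_r−k_d).
Here k_r−k_d = 1.429 d⁻¹ and 1 − D₀(k_r−k_d)/(k_d L₀) = 1 − 0.700×1.429/(0.251×41.1) = 0.9030, so
t_c = ln(6.693 × 0.9030) / 1.429 = 1.799 / 1.429 = 1.259 d.
D_c = (k_d/k_r) L₀ e^(−k_d t_c) = (0.251/1.68) × 41.1 × e^(−0.251×1.259) = 0.1494 × 41.1 × 0.7291 = 4.477 mg/L.
x_c = v t_c = 1.06 m/s × 1.259 d × 86400 s/d = 115300 m ≈ 115 km.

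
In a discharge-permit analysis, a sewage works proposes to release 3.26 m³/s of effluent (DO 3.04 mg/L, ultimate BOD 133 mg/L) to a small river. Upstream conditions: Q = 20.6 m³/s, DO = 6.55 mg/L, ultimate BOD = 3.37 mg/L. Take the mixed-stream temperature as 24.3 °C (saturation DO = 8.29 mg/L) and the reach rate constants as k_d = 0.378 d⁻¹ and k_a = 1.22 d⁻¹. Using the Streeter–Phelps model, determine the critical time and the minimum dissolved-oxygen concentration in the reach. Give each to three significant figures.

Mixed DO = (20.6×6.55 + 3.26×3.04)/(20.6+3.26) = 144.8/23.86 = 6.070 mg/L.
Mixed L₀ = (20.6×3.37 + 3.26×133)/(23.86) = 503.0/23.86 = 21.08 mg/L.
Initial deficit D₀ = C_s − DO₀ = 8.29 − 6.070 = 2.220 mg/L.
t_c = (1/0.8420) ln[(1.22/0.378)(1 − 2.220×0.8420/(0.378×21.08))] = 1.188 × ln(2.471) = 1.074 d.
D_c = (0.378/1.22) × 21.08 × e^(−0.378×1.074) = 0.3098 × 21.08 × 0.6663 = 4.352 mg/L.
Minimum DO = 8.29 − 4.352 = 3.938 mg/L.

t_c ≈ 1.07 d; minimum DO ≈ 3.94 mg/L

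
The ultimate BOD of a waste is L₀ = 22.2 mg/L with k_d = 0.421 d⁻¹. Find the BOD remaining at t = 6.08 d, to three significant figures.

L ≈ 1.72 mg/L

L_t = L₀ e^(−k_d t) = 22.2 × e^(−0.421×6.08) = 22.2 × 0.07733 = 1.717 mg/L.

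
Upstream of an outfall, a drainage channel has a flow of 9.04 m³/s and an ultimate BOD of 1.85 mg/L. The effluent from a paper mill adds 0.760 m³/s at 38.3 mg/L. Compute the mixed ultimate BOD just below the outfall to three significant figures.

Flow-weighted mixing: C = (Q_r C_r + Q_w C_w)/(Q_r + Q_w)
= (9.04×1.85 + 0.760×38.3)/(9.04 + 0.760) = 45.83/9.800 = 4.677 mg/L.

4.68 mg/L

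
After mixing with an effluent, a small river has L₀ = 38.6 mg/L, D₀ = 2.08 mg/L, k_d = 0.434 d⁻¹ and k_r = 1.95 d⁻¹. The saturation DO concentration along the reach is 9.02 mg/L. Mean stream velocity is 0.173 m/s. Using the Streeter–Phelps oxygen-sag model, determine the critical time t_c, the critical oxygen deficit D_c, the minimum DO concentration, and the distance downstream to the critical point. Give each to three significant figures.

t_c ≈ 0.854 d; D_c ≈ 5.93 mg/L; min DO ≈ 3.09 mg/L; x_c ≈ 12.8 km

t_c = [1/(k_r−k_d)] ln[(k_r/k_d)(1 − D₀(k_r−k_d)/(k_d L₀))]
= [1/(1.95−0.434)] ln[(1.95/0.434)(1 − 2.08×1.516/(0.434×38.6))]
= (1/1.516) ln[4.493 × 0.8118] = 0.6596 × ln(3.647) = 0.6596 × 1.294 = 0.8536 d.
D_c = (k_d/k_r) L₀ e^(−k_d t_c) = (0.434/1.95) × 38.6 × e^(−0.434×0.8536) = 0.2226 × 38.6 × 0.6904 = 5.931 mg/L.
Minimum DO = C_s − D_c = 9.02 − 5.931 = 3.089 mg/L.
x_c = v t_c = 0.173 m/s × 0.8536 d × 86400 s/d = 12760 m ≈ 12.8 km.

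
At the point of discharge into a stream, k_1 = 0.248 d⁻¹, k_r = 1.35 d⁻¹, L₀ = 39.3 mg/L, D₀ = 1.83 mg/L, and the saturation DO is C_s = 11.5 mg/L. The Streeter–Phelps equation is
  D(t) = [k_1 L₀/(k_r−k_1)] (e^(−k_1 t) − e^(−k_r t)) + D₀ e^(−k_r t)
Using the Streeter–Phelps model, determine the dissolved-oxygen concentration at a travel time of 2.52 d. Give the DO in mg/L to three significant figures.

k_1 L₀/(k_r−k_1) = 0.248×39.3/(1.35−0.248) = 9.746/1.102 = 8.844 mg/L.
e^(−k_1 t) = e^(−0.248×2.520) = 0.5353; e^(−k_r t) = e^(−1.35×2.520) = 0.03331.
D = 8.844 × (0.5353 − 0.03331) + 1.83 × 0.03331 = 4.440 + 0.06095 = 4.501 mg/L.
DO = C_s − D = 11.5 − 4.501 = 6.999 mg/L.

DO ≈ 7.00 mg/L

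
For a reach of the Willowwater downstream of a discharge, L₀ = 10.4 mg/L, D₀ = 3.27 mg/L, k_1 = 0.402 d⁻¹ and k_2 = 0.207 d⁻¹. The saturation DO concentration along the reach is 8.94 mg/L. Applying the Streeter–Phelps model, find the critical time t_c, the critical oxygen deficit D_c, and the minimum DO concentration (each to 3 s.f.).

t_c ≈ 2.68 d; D_c ≈ 6.89 mg/L; min DO ≈ 2.05 mg/L

At the critical point dD/dt = 0, so k_1 L₀ e^(−k_1 t) = k_2 D. Substituting D(t) from the Streeter–Phelps equation and solving for t gives
t_c = ln[(k_2/k_1)(1 − D₀(k_2−k_1)/(k_1 L₀))] / (k_2−k_1).
Here k_2−k_1 = -0.1950 d⁻¹ and 1 − D₀(k_2−k_1)/(k_1 L₀) = 1 − 3.27×-0.1950/(0.402×10.4) = 1.153, so
t_c = ln(0.5149 × 1.153) / -0.1950 = -0.5218 / -0.1950 = 2.676 d.
D_c = (k_1/k_2) L₀ e^(−k_1 t_c) = (0.402/0.207) × 10.4 × e^(−0.402×2.676) = 1.942 × 10.4 × 0.3411 = 6.889 mg/L.
Minimum DO = C_s − D_c = 8.94 − 6.889 = 2.051 mg/L.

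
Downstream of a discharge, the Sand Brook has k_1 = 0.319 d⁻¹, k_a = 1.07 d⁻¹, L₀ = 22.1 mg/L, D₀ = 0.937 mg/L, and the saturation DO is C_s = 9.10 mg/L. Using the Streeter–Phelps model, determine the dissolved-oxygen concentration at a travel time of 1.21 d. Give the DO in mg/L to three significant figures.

k_1 L₀/(k_a−k_1) = 0.319×22.1/(1.07−0.319) = 7.050/0.7510 = 9.387 mg/L.
e^(−k_1 t) = e^(−0.319×1.210) = 0.6798; e^(−k_a t) = e^(−1.07×1.210) = 0.2740.
D = 9.387 × (0.6798 − 0.2740) + 0.937 × 0.2740 = 3.809 + 0.2567 = 4.066 mg/L.
DO = C_s − D = 9.10 − 4.066 = 5.034 mg/L.

DO ≈ 5.03 mg/L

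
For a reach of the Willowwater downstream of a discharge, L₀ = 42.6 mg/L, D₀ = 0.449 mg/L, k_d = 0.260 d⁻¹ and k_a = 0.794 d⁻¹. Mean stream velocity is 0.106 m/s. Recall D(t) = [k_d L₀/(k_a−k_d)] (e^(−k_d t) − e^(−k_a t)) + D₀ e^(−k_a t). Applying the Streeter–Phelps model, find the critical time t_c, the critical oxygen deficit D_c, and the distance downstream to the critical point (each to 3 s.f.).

t_c ≈ 2.05 d; D_c ≈ 8.19 mg/L; x_c ≈ 18.8 km

t_c = [1/(k_a−k_d)] ln[(k_a/k_d)(1 − D₀(k_a−k_d)/(k_d L₀))]
= [1/(0.794−0.260)] ln[(0.794/0.260)(1 − 0.449×0.5340/(0.260×42.6))]
= (1/0.5340) ln[3.054 × 0.9784] = 1.873 × ln(2.988) = 1.873 × 1.095 = 2.050 d.
L(t_c) = L₀ e^(−k_d t_c) = 42.6 × 0.5869 = 25.00 mg/L, and at the critical point k_a D_c = k_d L, so D_c = (0.260/0.794) × 25.00 = 8.187 mg/L.
x_c = v t_c = 0.106 m/s × 2.050 d × 86400 s/d = 18770 m ≈ 18.8 km.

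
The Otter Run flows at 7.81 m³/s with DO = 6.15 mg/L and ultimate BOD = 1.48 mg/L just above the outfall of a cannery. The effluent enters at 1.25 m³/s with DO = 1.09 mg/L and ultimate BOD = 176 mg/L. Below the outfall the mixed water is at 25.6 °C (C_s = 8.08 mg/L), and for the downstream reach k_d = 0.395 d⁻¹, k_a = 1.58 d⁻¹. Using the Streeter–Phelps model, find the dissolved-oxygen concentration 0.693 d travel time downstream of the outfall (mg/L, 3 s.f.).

Mixed DO = (7.81×6.15 + 1.25×1.09)/(7.81+1.25) = 49.39/9.060 = 5.452 mg/L.
Mixed L₀ = (7.81×1.48 + 1.25×176)/(9.060) = 231.6/9.060 = 25.56 mg/L.
Initial deficit D₀ = C_s − DO₀ = 8.08 − 5.452 = 2.628 mg/L.
D(0.693) = [0.395×25.56/(1.58−0.395)](e^(−0.395×0.693) − e^(−1.58×0.693)) + 2.628 e^(−1.58×0.693)
= 8.519 × (0.7605 − 0.3346) + 2.628 × 0.3346 = 4.508 mg/L.
DO = 8.08 − 4.508 = 3.572 mg/L.

DO ≈ 3.57 mg/L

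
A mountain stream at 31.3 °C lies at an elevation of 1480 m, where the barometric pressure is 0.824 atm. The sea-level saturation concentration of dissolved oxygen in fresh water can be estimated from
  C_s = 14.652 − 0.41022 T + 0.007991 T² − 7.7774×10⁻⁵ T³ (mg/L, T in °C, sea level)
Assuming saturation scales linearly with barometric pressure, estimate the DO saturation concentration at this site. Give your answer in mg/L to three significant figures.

C_s ≈ 5.98 mg/L

At sea level: C_s = 14.652 − 0.41022×31.3 + 0.007991×31.3² − 7.7774×10⁻⁵×31.3³ = 7.256 mg/L.
Pressure correction: C_s' = 7.256 × 0.824 = 5.979 mg/L.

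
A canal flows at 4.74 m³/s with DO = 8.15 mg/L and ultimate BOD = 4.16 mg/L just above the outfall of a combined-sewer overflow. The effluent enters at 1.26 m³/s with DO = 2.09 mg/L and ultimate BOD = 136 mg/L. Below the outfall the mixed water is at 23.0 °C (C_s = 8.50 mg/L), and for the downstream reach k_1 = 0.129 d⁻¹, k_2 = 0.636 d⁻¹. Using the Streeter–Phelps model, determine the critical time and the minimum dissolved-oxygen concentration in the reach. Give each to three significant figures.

t_c ≈ 2.71 d; minimum DO ≈ 3.94 mg/L

Mixed DO = (4.74×8.15 + 1.26×2.09)/(4.74+1.26) = 41.26/6.000 = 6.877 mg/L.
Mixed L₀ = (4.74×4.16 + 1.26×136)/(6.000) = 191.1/6.000 = 31.85 mg/L.
Initial deficit D₀ = C_s − DO₀ = 8.50 − 6.877 = 1.623 mg/L.
t_c = (1/0.5070) ln[(0.636/0.129)(1 − 1.623×0.5070/(0.129×31.85))] = 1.972 × ln(3.943) = 2.706 d.
D_c = (0.129/0.636) × 31.85 × e^(−0.129×2.706) = 0.2028 × 31.85 × 0.7053 = 4.556 mg/L.
Minimum DO = 8.50 − 4.556 = 3.944 mg/L.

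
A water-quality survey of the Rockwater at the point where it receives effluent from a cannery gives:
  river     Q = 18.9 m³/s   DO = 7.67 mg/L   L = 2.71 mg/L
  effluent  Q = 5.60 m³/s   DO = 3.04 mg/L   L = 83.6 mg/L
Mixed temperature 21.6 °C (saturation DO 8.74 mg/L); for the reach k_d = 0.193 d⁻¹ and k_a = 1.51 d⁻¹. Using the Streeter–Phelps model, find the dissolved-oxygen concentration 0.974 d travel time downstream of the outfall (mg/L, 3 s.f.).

Mixed DO = (18.9×7.67 + 5.60×3.04)/(18.9+5.60) = 162.0/24.50 = 6.612 mg/L.
Mixed L₀ = (18.9×2.71 + 5.60×83.6)/(24.50) = 519.4/24.50 = 21.20 mg/L.
Initial deficit D₀ = C_s − DO₀ = 8.74 − 6.612 = 2.128 mg/L.
D(0.974) = [0.193×21.20/(1.51−0.193)](e^(−0.193×0.974) − e^(−1.51×0.974)) + 2.128 e^(−1.51×0.974)
= 3.107 × (0.8286 − 0.2298) + 2.128 × 0.2298 = 2.349 mg/L.
DO = 8.74 − 2.349 = 6.391 mg/L.

DO ≈ 6.39 mg/L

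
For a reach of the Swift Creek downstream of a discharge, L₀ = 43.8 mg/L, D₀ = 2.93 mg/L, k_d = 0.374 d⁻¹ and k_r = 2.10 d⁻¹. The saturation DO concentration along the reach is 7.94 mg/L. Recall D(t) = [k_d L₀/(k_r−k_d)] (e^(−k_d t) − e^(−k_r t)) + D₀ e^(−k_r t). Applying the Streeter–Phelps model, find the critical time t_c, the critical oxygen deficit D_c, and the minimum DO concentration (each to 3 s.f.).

t_c ≈ 0.786 d; D_c ≈ 5.81 mg/L; min DO ≈ 2.13 mg/L

With k_r/k_d = 5.615 and 1 − D₀(k_r−k_d)/(k_d L₀) = 0.6913,
t_c = ln(5.615 × 0.6913) / (2.10 − 0.374) = ln(3.882) / 1.726 = 1.356/1.726 = 0.7858 d.
L(t_c) = L₀ e^(−k_d t_c) = 43.8 × 0.7454 = 32.65 mg/L, and at the critical point k_r D_c = k_d L, so D_c = (0.374/2.10) × 32.65 = 5.814 mg/L.
Minimum DO = C_s − D_c = 7.94 − 5.814 = 2.126 mg/L.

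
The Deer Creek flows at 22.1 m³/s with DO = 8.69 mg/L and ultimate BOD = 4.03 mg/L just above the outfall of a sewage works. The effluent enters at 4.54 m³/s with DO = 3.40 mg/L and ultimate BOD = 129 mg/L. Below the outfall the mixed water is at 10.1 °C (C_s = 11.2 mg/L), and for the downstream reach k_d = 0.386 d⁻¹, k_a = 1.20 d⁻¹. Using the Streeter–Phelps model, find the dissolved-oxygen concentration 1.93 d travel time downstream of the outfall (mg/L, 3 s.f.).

DO ≈ 6.35 mg/L

Mixed DO = (22.1×8.69 + 4.54×3.40)/(22.1+4.54) = 207.5/26.64 = 7.788 mg/L.
Mixed L₀ = (22.1×4.03 + 4.54×129)/(26.64) = 674.7/26.64 = 25.33 mg/L.
Initial deficit D₀ = C_s − DO₀ = 11.2 − 7.788 = 3.412 mg/L.
D(1.93) = [0.386×25.33/(1.20−0.386)](e^(−0.386×1.93) − e^(−1.20×1.93)) + 3.412 e^(−1.20×1.93)
= 12.01 × (0.4747 − 0.09867) + 3.412 × 0.09867 = 4.853 mg/L.
DO = 11.2 − 4.853 = 6.347 mg/L.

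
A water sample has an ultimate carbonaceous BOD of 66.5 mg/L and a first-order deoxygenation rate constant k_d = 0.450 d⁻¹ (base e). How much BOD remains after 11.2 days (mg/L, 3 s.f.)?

L_t = L₀ e^(−k_d t) = 66.5 × e^(−0.450×11.2) = 66.5 × 0.006474 = 0.4305 mg/L.

L ≈ 0.431 mg/L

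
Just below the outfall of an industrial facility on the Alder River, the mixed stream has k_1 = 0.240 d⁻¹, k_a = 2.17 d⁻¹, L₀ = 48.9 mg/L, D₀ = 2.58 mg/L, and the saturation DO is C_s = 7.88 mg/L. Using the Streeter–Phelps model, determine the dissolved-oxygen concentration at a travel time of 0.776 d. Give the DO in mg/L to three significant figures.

k_1 L₀/(k_a−k_1) = 0.240×48.9/(2.17−0.240) = 11.74/1.930 = 6.081 mg/L.
e^(−k_1 t) = e^(−0.240×0.7760) = 0.8301; e^(−k_a t) = e^(−2.17×0.7760) = 0.1856.
D = 6.081 × (0.8301 − 0.1856) + 2.58 × 0.1856 = 3.919 + 0.4790 = 4.398 mg/L.
DO = C_s − D = 7.88 − 4.398 = 3.482 mg/L.

DO ≈ 3.48 mg/L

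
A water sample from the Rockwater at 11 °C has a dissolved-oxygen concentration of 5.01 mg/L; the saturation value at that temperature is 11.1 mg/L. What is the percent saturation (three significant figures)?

45.1 % saturation

% saturation = C/C_s × 100 = 5.01/11.1 × 100 = 45.1 %.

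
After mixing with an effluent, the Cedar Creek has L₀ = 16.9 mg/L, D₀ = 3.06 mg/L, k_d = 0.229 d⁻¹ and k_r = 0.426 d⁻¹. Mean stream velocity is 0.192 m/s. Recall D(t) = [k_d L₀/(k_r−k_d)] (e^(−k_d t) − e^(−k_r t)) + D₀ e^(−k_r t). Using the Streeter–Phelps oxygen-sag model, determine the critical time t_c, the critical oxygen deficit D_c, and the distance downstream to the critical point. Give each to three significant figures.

t_c = [1/(k_r−k_d)] ln[(k_r/k_d)(1 − D₀(k_r−k_d)/(k_d L₀))]
= [1/(0.426−0.229)] ln[(0.426/0.229)(1 − 3.06×0.1970/(0.229×16.9))]
= (1/0.1970) ln[1.860 × 0.8442] = 5.076 × ln(1.571) = 5.076 × 0.4514 = 2.291 d.
D_c = (k_d/k_r) L₀ e^(−k_d t_c) = (0.229/0.426) × 16.9 × e^(−0.229×2.291) = 0.5376 × 16.9 × 0.5917 = 5.376 mg/L.
x_c = v t_c = 0.192 m/s × 2.291 d × 86400 s/d = 38010 m ≈ 38.0 km.

t_c ≈ 2.29 d; D_c ≈ 5.38 mg/L; x_c ≈ 38.0 km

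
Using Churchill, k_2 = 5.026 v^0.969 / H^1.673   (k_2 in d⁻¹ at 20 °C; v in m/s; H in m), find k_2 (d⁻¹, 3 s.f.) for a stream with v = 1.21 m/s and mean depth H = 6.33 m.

k_2 ≈ 0.276 d⁻¹

k_2 = 5.026 × 1.21^0.969 / 6.33^1.673 = 5.026 × 1.203 / 21.92 = 0.2759 d⁻¹.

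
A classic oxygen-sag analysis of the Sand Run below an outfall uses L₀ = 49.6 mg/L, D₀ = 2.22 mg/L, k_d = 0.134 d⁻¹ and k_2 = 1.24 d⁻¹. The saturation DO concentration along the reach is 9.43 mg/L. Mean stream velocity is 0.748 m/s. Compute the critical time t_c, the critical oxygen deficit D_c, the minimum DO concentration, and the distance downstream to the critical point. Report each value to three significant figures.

t_c = [1/(k_2−k_d)] ln[(k_2/k_d)(1 − D₀(k_2−k_d)/(k_d L₀))]
= [1/(1.24−0.134)] ln[(1.24/0.134)(1 − 2.22×1.106/(0.134×49.6))]
= (1/1.106) ln[9.254 × 0.6306] = 0.9042 × ln(5.835) = 0.9042 × 1.764 = 1.595 d.
L(t_c) = L₀ e^(−k_d t_c) = 49.6 × 0.8076 = 40.06 mg/L, and at the critical point k_2 D_c = k_d L, so D_c = (0.134/1.24) × 40.06 = 4.329 mg/L.
Minimum DO = C_s − D_c = 9.43 − 4.329 = 5.101 mg/L.
x_c = v t_c = 0.748 m/s × 1.595 d × 86400 s/d = 103100 m ≈ 103 km.

t_c ≈ 1.59 d; D_c ≈ 4.33 mg/L; min DO ≈ 5.10 mg/L; x_c ≈ 103 km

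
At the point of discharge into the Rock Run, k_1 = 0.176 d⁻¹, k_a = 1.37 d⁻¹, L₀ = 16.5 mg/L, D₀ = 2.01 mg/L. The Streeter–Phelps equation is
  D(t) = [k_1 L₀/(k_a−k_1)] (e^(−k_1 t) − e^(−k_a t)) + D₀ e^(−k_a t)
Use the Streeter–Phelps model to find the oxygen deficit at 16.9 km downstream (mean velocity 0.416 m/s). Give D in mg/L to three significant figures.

D ≈ 2.02 mg/L

Travel time t = x/v = 16.9 km / (0.416 m/s) = 16900 m / 0.416 m/s = 40620 s = 0.4702 d.
k_1 L₀/(k_a−k_1) = 0.176×16.5/(1.37−0.176) = 2.904/1.194 = 2.432 mg/L.
e^(−k_1 t) = e^(−0.176×0.4702) = 0.9206; e^(−k_a t) = e^(−1.37×0.4702) = 0.5251.
D = 2.432 × (0.9206 − 0.5251) + 2.01 × 0.5251 = 0.9619 + 1.055 = 2.017 mg/L.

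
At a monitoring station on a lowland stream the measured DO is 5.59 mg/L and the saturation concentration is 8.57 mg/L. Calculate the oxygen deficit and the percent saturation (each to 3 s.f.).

D = C_s − C = 8.57 − 5.59 = 2.98 mg/L.
% saturation = 5.59/8.57 × 100 = 65.2 %.

D ≈ 2.98 mg/L; 65.2 % saturation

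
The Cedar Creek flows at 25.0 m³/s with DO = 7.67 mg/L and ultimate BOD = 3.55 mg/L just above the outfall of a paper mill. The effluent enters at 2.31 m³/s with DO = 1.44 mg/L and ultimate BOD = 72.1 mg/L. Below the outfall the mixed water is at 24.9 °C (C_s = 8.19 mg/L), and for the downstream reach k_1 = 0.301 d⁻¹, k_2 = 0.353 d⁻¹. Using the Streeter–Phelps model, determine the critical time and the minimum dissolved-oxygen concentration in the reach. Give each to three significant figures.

t_c ≈ 2.69 d; minimum DO ≈ 4.64 mg/L

Mixed DO = (25.0×7.67 + 2.31×1.44)/(25.0+2.31) = 195.1/27.31 = 7.143 mg/L.
Mixed L₀ = (25.0×3.55 + 2.31×72.1)/(27.31) = 255.3/27.31 = 9.348 mg/L.
Initial deficit D₀ = C_s − DO₀ = 8.19 − 7.143 = 1.047 mg/L.
t_c = (1/0.05200) ln[(0.353/0.301)(1 − 1.047×0.05200/(0.301×9.348))] = 19.23 × ln(1.150) = 2.689 d.
D_c = (0.301/0.353) × 9.348 × e^(−0.301×2.689) = 0.8527 × 9.348 × 0.4452 = 3.548 mg/L.
Minimum DO = 8.19 − 3.548 = 4.642 mg/L.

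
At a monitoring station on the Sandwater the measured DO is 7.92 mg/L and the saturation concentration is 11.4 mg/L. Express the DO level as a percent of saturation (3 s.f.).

69.5 % saturation

% saturation = C/C_s × 100 = 7.92/11.4 × 100 = 69.5 %.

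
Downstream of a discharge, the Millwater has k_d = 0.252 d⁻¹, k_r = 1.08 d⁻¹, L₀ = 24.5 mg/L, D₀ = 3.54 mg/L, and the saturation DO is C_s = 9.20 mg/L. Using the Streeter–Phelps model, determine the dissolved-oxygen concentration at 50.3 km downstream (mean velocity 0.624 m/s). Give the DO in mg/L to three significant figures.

DO ≈ 4.74 mg/L

Travel time t = x/v = 50.3 km / (0.624 m/s) = 50300 m / 0.624 m/s = 80610 s = 0.9330 d.
k_d L₀/(k_r−k_d) = 0.252×24.5/(1.08−0.252) = 6.174/0.8280 = 7.457 mg/L.
e^(−k_d t) = e^(−0.252×0.9330) = 0.7905; e^(−k_r t) = e^(−1.08×0.9330) = 0.3651.
D = 7.457 × (0.7905 − 0.3651) + 3.54 × 0.3651 = 3.172 + 1.292 = 4.464 mg/L.
DO = C_s − D = 9.20 − 4.464 = 4.736 mg/L.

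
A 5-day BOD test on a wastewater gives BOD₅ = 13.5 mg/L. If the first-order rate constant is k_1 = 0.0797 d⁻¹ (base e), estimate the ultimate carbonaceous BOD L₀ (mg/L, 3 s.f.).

L₀ ≈ 41.1 mg/L

BOD₅ = L₀(1 − e^(−5k_1)) ⇒ L₀ = BOD₅ / (1 − e^(−5×0.0797))
= 13.5 / (1 − 0.6713) = 13.5 / 0.3287 = 41.07 mg/L.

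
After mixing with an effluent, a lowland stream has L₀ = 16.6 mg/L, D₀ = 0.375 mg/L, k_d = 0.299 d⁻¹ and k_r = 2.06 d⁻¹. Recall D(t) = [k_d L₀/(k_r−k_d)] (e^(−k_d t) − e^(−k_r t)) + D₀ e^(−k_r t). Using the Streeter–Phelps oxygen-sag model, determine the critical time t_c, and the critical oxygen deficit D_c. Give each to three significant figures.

t_c = [1/(k_r−k_d)] ln[(k_r/k_d)(1 − D₀(k_r−k_d)/(k_d L₀))]
= [1/(2.06−0.299)] ln[(2.06/0.299)(1 − 0.375×1.761/(0.299×16.6))]
= (1/1.761) ln[6.890 × 0.8670] = 0.5679 × ln(5.973) = 0.5679 × 1.787 = 1.015 d.
L(t_c) = L₀ e^(−k_d t_c) = 16.6 × 0.7383 = 12.26 mg/L, and at the critical point k_r D_c = k_d L, so D_c = (0.299/2.06) × 12.26 = 1.779 mg/L.

t_c ≈ 1.01 d; D_c ≈ 1.78 mg/L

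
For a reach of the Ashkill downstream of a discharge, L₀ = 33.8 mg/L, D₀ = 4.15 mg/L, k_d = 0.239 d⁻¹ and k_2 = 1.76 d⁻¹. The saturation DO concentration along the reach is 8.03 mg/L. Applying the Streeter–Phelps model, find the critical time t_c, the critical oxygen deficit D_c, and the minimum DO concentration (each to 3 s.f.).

At the critical point dD/dt = 0, so k_d L₀ e^(−k_d t) = k_2 D. Substituting D(t) from the Streeter–Phelps equation and solving for t gives
t_c = ln[(k_2/k_d)(1 − D₀(k_2−k_d)/(k_d L₀))] / (k_2−k_d).
Here k_2−k_d = 1.521 d⁻¹ and 1 − D₀(k_2−k_d)/(k_d L₀) = 1 − 4.15×1.521/(0.239×33.8) = 0.2186, so
t_c = ln(7.364 × 0.2186) / 1.521 = 0.4762 / 1.521 = 0.3131 d.
L(t_c) = L₀ e^(−k_d t_c) = 33.8 × 0.9279 = 31.36 mg/L, and at the critical point k_2 D_c = k_d L, so D_c = (0.239/1.76) × 31.36 = 4.259 mg/L.
Minimum DO = C_s − D_c = 8.03 − 4.259 = 3.771 mg/L.

t_c ≈ 0.313 d; D_c ≈ 4.26 mg/L; min DO ≈ 3.77 mg/L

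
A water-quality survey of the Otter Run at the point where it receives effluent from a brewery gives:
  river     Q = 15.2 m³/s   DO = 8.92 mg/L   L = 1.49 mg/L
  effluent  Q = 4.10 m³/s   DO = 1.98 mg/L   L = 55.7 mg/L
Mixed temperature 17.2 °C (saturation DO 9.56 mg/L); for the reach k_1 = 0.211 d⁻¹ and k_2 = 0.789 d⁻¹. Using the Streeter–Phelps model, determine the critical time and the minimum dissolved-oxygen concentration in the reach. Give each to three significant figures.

t_c ≈ 1.26 d; minimum DO ≈ 6.90 mg/L

Mixed DO = (15.2×8.92 + 4.10×1.98)/(15.2+4.10) = 143.7/19.30 = 7.446 mg/L.
Mixed L₀ = (15.2×1.49 + 4.10×55.7)/(19.30) = 251.0/19.30 = 13.01 mg/L.
Initial deficit D₀ = C_s − DO₀ = 9.56 − 7.446 = 2.114 mg/L.
t_c = (1/0.5780) ln[(0.789/0.211)(1 − 2.114×0.5780/(0.211×13.01))] = 1.730 × ln(2.074) = 1.262 d.
D_c = (0.211/0.789) × 13.01 × e^(−0.211×1.262) = 0.2674 × 13.01 × 0.7662 = 2.665 mg/L.
Minimum DO = 9.56 − 2.665 = 6.895 mg/L.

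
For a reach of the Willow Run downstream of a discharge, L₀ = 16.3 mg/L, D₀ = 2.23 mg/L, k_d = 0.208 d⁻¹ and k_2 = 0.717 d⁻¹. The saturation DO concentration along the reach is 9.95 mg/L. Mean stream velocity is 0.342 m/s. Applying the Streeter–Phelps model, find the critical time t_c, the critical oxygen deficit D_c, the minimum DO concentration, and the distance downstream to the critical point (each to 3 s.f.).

t_c = [1/(k_2−k_d)] ln[(k_2/k_d)(1 − D₀(k_2−k_d)/(k_d L₀))]
= [1/(0.717−0.208)] ln[(0.717/0.208)(1 − 2.23×0.5090/(0.208×16.3))]
= (1/0.5090) ln[3.447 × 0.6652] = 1.965 × ln(2.293) = 1.965 × 0.8299 = 1.630 d.
L(t_c) = L₀ e^(−k_d t_c) = 16.3 × 0.7124 = 11.61 mg/L, and at the critical point k_2 D_c = k_d L, so D_c = (0.208/0.717) × 11.61 = 3.369 mg/L.
Minimum DO = C_s − D_c = 9.95 − 3.369 = 6.581 mg/L.
x_c = v t_c = 0.342 m/s × 1.630 d × 86400 s/d = 48180 m ≈ 48.2 km.

t_c ≈ 1.63 d; D_c ≈ 3.37 mg/L; min DO ≈ 6.58 mg/L; x_c ≈ 48.2 km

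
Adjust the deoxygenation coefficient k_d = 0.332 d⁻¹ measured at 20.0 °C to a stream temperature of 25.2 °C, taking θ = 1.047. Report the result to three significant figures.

k_d(T₂) = k_d(T₁) · θ^(T₂−T₁) = 0.332 × 1.047^(25.2−20.0)
= 0.332 × 1.047^5.20 = 0.332 × 1.270 = 0.4216 d⁻¹.

k_d ≈ 0.422 d⁻¹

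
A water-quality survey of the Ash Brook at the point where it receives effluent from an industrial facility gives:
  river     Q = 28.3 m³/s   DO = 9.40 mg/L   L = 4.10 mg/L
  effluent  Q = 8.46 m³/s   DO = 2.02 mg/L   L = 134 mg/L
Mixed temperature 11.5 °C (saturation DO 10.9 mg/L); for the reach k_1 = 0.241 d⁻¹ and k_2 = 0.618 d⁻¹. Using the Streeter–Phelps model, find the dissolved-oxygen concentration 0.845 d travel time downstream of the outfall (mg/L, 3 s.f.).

DO ≈ 4.17 mg/L

Mixed DO = (28.3×9.40 + 8.46×2.02)/(28.3+8.46) = 283.1/36.76 = 7.702 mg/L.
Mixed L₀ = (28.3×4.10 + 8.46×134)/(36.76) = 1250/36.76 = 34.00 mg/L.
Initial deficit D₀ = C_s − DO₀ = 10.9 − 7.702 = 3.198 mg/L.
D(0.845) = [0.241×34.00/(0.618−0.241)](e^(−0.241×0.845) − e^(−0.618×0.845)) + 3.198 e^(−0.618×0.845)
= 21.73 × (0.8158 − 0.5932) + 3.198 × 0.5932 = 6.734 mg/L.
DO = 10.9 − 6.734 = 4.166 mg/L.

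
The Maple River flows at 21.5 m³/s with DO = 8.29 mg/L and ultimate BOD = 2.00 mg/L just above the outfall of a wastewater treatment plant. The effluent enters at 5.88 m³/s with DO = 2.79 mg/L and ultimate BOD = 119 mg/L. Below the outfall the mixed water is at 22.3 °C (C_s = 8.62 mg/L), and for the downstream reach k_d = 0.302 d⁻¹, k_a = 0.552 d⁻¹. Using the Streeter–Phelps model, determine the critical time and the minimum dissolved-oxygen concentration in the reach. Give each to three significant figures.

t_c ≈ 2.22 d; minimum DO ≈ 1.04 mg/L

Mixed DO = (21.5×8.29 + 5.88×2.79)/(21.5+5.88) = 194.6/27.38 = 7.109 mg/L.
Mixed L₀ = (21.5×2.00 + 5.88×119)/(27.38) = 742.7/27.38 = 27.13 mg/L.
Initial deficit D₀ = C_s − DO₀ = 8.62 − 7.109 = 1.511 mg/L.
t_c = (1/0.2500) ln[(0.552/0.302)(1 − 1.511×0.2500/(0.302×27.13))] = 4.000 × ln(1.744) = 2.224 d.
D_c = (0.302/0.552) × 27.13 × e^(−0.302×2.224) = 0.5471 × 27.13 × 0.5109 = 7.583 mg/L.
Minimum DO = 8.62 − 7.583 = 1.037 mg/L.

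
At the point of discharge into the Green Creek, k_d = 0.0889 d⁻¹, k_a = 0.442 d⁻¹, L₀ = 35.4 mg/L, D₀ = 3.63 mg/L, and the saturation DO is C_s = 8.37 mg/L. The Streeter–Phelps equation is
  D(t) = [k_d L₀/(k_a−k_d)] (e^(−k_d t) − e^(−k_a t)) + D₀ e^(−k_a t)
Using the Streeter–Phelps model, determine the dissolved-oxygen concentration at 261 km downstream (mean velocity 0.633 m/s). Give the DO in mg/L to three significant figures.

DO ≈ 3.18 mg/L

Travel time t = x/v = 261 km / (0.633 m/s) = 261000 m / 0.633 m/s = 412300 s = 4.772 d.
k_d L₀/(k_a−k_d) = 0.0889×35.4/(0.442−0.0889) = 3.147/0.3531 = 8.913 mg/L.
e^(−k_d t) = e^(−0.0889×4.772) = 0.6543; e^(−k_a t) = e^(−0.442×4.772) = 0.1213.
D = 8.913 × (0.6543 − 0.1213) + 3.63 × 0.1213 = 4.750 + 0.4404 = 5.190 mg/L.
DO = C_s − D = 8.37 − 5.190 = 3.180 mg/L.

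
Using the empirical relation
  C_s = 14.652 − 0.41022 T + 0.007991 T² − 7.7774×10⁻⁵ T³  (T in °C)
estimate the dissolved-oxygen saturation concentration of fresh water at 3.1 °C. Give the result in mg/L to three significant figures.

C_s ≈ 13.5 mg/L

C_s = 14.652 − 0.41022×3.1 + 0.007991×3.1² − 7.7774×10⁻⁵×3.1³ = 13.45 mg/L.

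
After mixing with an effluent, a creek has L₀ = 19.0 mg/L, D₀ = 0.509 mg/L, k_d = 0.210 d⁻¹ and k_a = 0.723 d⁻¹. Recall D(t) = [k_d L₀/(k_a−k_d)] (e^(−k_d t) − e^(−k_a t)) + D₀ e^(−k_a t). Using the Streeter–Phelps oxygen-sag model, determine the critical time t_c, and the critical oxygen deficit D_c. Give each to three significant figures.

t_c ≈ 2.28 d; D_c ≈ 3.42 mg/L

t_c = [1/(k_a−k_d)] ln[(k_a/k_d)(1 − D₀(k_a−k_d)/(k_d L₀))]
= [1/(0.723−0.210)] ln[(0.723/0.210)(1 − 0.509×0.5130/(0.210×19.0))]
= (1/0.5130) ln[3.443 × 0.9346] = 1.949 × ln(3.218) = 1.949 × 1.169 = 2.278 d.
L(t_c) = L₀ e^(−k_d t_c) = 19.0 × 0.6198 = 11.78 mg/L, and at the critical point k_a D_c = k_d L, so D_c = (0.210/0.723) × 11.78 = 3.420 mg/L.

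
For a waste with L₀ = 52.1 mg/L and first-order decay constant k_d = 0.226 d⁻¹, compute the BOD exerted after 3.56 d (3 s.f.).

y_t = L₀(1 − e^(−k_d t)) = 52.1 × (1 − e^(−0.226×3.56))
= 52.1 × (1 − 0.4473) = 52.1 × 0.5527 = 28.80 mg/L.

y ≈ 28.8 mg/L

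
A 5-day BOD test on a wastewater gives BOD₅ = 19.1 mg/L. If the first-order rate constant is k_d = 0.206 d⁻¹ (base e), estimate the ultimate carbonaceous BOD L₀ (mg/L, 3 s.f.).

BOD₅ = L₀(1 − e^(−5k_d)) ⇒ L₀ = BOD₅ / (1 − e^(−5×0.206))
= 19.1 / (1 − 0.3570) = 19.1 / 0.6430 = 29.70 mg/L.

L₀ ≈ 29.7 mg/L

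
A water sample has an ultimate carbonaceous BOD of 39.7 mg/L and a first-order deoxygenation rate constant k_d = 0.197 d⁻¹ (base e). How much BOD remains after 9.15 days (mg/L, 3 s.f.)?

L ≈ 6.55 mg/L

L_t = L₀ e^(−k_d t) = 39.7 × e^(−0.197×9.15) = 39.7 × 0.1649 = 6.546 mg/L.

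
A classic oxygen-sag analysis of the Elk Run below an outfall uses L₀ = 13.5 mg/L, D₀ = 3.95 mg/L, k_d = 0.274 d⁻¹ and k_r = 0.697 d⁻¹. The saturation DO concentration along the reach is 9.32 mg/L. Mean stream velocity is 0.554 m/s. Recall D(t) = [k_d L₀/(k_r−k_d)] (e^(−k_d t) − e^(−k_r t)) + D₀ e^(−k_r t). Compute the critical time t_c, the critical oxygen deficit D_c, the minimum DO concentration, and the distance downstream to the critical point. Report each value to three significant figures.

t_c = [1/(k_r−k_d)] ln[(k_r/k_d)(1 − D₀(k_r−k_d)/(k_d L₀))]
= [1/(0.697−0.274)] ln[(0.697/0.274)(1 − 3.95×0.4230/(0.274×13.5))]
= (1/0.4230) ln[2.544 × 0.5483] = 2.364 × ln(1.395) = 2.364 × 0.3327 = 0.7866 d.
D_c = (k_d/k_r) L₀ e^(−k_d t_c) = (0.274/0.697) × 13.5 × e^(−0.274×0.7866) = 0.3931 × 13.5 × 0.8061 = 4.278 mg/L.
Minimum DO = C_s − D_c = 9.32 − 4.278 = 5.042 mg/L.
x_c = v t_c = 0.554 m/s × 0.7866 d × 86400 s/d = 37650 m ≈ 37.6 km.

t_c ≈ 0.787 d; D_c ≈ 4.28 mg/L; min DO ≈ 5.04 mg/L; x_c ≈ 37.6 km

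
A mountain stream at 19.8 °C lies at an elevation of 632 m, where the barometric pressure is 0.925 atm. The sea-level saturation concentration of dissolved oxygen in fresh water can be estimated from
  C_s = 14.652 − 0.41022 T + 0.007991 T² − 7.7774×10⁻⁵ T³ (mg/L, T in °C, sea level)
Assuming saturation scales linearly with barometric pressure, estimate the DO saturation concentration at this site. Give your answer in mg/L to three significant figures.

C_s ≈ 8.38 mg/L

At sea level: C_s = 14.652 − 0.41022×19.8 + 0.007991×19.8² − 7.7774×10⁻⁵×19.8³ = 9.059 mg/L.
Pressure correction: C_s' = 9.059 × 0.925 = 8.379 mg/L.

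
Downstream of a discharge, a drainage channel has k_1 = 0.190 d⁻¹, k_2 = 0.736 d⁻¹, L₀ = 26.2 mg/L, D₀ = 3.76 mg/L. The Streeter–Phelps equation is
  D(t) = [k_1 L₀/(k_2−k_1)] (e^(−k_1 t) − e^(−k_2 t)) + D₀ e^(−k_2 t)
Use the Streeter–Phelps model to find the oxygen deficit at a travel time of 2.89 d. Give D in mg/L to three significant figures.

k_1 L₀/(k_2−k_1) = 0.190×26.2/(0.736−0.190) = 4.978/0.5460 = 9.117 mg/L.
e^(−k_1 t) = e^(−0.190×2.890) = 0.5775; e^(−k_2 t) = e^(−0.736×2.890) = 0.1192.
D = 9.117 × (0.5775 − 0.1192) + 3.76 × 0.1192 = 4.178 + 0.4482 = 4.626 mg/L.

D ≈ 4.63 mg/L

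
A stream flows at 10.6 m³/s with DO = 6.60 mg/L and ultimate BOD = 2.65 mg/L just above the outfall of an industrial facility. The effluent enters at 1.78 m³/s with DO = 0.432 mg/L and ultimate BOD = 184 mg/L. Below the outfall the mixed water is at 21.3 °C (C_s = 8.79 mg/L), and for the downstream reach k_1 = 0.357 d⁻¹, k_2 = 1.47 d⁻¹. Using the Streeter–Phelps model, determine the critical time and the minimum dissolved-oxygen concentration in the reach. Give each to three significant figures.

Mixed DO = (10.6×6.60 + 1.78×0.432)/(10.6+1.78) = 70.73/12.38 = 5.713 mg/L.
Mixed L₀ = (10.6×2.65 + 1.78×184)/(12.38) = 355.6/12.38 = 28.72 mg/L.
Initial deficit D₀ = C_s − DO₀ = 8.79 − 5.713 = 3.077 mg/L.
t_c = (1/1.113) ln[(1.47/0.357)(1 − 3.077×1.113/(0.357×28.72))] = 0.8985 × ln(2.743) = 0.9065 d.
D_c = (0.357/1.47) × 28.72 × e^(−0.357×0.9065) = 0.2429 × 28.72 × 0.7235 = 5.047 mg/L.
Minimum DO = 8.79 − 5.047 = 3.743 mg/L.

t_c ≈ 0.906 d; minimum DO ≈ 3.74 mg/L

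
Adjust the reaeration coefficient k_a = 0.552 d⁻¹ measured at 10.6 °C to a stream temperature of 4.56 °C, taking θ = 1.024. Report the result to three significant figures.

k_a(T₂) = k_a(T₁) · θ^(T₂−T₁) = 0.552 × 1.024^(4.56−10.6)
= 0.552 × 1.024^-6.04 = 0.552 × 0.8665 = 0.4783 d⁻¹.

k_a ≈ 0.478 d⁻¹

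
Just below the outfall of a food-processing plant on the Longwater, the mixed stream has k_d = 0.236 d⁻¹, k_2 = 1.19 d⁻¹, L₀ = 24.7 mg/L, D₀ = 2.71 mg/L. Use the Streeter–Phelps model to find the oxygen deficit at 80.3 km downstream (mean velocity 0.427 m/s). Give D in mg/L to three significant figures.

D ≈ 3.40 mg/L

Travel time t = x/v = 80.3 km / (0.427 m/s) = 80300 m / 0.427 m/s = 188100 s = 2.177 d.
k_d L₀/(k_2−k_d) = 0.236×24.7/(1.19−0.236) = 5.829/0.9540 = 6.110 mg/L.
e^(−k_d t) = e^(−0.236×2.177) = 0.5983; e^(−k_2 t) = e^(−1.19×2.177) = 0.07501.
D = 6.110 × (0.5983 − 0.07501) + 2.71 × 0.07501 = 3.197 + 0.2033 = 3.401 mg/L.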